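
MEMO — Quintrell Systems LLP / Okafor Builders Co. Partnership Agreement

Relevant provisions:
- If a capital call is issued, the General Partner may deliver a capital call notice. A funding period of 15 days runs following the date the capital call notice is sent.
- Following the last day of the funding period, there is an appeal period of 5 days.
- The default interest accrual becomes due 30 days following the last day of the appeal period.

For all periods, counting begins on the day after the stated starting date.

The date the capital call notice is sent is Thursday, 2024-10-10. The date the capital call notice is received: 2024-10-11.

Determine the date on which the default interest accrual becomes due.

The last day of the funding period: 2024-10-10 + 15 days = 2024-10-25.
The last day of the appeal period: 2024-10-25 + 5 days = 2024-10-30.
The date on which the default interest accrual becomes due: 30 calendar days after 2024-10-30 is 2024-11-29.

2024-11-29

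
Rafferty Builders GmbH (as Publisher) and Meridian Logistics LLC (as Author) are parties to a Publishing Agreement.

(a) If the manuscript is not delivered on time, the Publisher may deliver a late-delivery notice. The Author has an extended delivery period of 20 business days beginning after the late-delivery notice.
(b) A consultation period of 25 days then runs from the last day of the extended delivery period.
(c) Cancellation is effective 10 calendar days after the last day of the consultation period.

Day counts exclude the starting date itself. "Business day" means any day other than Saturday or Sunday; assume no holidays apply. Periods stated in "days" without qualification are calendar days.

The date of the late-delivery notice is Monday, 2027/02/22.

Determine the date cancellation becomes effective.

The last day of the extended delivery period: counting 20 business days from Monday, 2027/02/22 (Feb 23, Feb 24, Feb 25, Feb 26, …, Mar 18, Mar 19, Mar 22, skipping weekends) reaches Monday, 2027/03/22.
Adding 25 calendar days to 2027/03/22 gives 2027/04/16, which is the last day of the consultation period.
The date cancellation becomes effective: 10 calendar days after 2027/04/16 is 2027/04/26.

2027/04/26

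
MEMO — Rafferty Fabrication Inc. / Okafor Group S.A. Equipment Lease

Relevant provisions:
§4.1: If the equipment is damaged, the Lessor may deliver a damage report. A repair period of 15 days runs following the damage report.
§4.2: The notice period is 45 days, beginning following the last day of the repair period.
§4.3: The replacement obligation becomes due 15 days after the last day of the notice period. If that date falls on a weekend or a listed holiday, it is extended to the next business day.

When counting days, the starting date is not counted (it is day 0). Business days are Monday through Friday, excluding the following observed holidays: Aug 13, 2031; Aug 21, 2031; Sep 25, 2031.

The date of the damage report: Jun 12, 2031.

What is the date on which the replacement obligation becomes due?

Adding 15 calendar days to Jun 12, 2031 gives Jun 27, 2031, which is the last day of the repair period.
The last day of the notice period: 45 calendar days after Jun 27, 2031 is Aug 11, 2031.
The date on which the replacement obligation becomes due: 15 calendar days after Aug 11, 2031 is Aug 26, 2031. Aug 26, 2031 is a Tuesday and is not a listed holiday, so no roll-forward applies.

Aug 26, 2031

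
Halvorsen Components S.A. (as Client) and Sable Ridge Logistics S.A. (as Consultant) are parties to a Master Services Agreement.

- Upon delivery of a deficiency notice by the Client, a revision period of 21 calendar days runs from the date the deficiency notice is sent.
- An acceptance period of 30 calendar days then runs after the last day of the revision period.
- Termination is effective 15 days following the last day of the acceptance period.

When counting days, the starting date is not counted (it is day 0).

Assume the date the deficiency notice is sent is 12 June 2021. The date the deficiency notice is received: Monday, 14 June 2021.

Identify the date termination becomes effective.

The last day of the revision period: 21 calendar days after 12 June 2021 is 3 July 2021.
The last day of the acceptance period: 3 July 2021 + 30 days = 2 August 2021.
The date termination becomes effective: 2 August 2021 + 15 days = 17 August 2021.

17 August 2021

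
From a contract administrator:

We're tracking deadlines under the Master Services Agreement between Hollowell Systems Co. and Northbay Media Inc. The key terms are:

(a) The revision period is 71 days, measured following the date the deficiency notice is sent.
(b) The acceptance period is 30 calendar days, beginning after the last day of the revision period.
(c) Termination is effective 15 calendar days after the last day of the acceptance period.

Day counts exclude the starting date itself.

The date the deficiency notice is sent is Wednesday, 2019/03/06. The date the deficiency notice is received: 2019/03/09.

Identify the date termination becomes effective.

2019/06/30

Adding 71 calendar days to 2019/03/06 gives 2019/05/16, which is the last day of the revision period.
The last day of the acceptance period: 2019/05/16 + 30 days = 2019/06/15.
The date termination becomes effective: 2019/06/15 + 15 days = 2019/06/30.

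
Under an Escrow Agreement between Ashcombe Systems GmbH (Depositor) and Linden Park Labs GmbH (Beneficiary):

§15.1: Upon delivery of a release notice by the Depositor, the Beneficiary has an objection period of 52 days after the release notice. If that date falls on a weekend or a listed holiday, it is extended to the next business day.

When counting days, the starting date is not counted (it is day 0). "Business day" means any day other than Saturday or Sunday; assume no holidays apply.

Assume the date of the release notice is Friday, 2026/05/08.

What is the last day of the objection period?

2026/06/29

Adding 52 calendar days to 2026/05/08 gives 2026/06/29, which is the last day of the objection period. 2026/06/29 is a Monday, so no roll-forward applies.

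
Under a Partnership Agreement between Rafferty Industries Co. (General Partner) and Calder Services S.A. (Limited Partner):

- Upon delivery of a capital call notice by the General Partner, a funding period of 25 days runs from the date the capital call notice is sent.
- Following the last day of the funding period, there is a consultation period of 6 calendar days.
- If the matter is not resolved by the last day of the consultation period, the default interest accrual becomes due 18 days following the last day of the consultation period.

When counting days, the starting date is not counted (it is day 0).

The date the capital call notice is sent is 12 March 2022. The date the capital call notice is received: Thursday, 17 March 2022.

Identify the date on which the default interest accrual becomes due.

30 April 2022

Adding 25 calendar days to 12 March 2022 gives 6 April 2022, which is the last day of the funding period.
Adding 6 calendar days to 6 April 2022 gives 12 April 2022, which is the last day of the consultation period.
The date on which the default interest accrual becomes due: 18 calendar days after 12 April 2022 is 30 April 2022.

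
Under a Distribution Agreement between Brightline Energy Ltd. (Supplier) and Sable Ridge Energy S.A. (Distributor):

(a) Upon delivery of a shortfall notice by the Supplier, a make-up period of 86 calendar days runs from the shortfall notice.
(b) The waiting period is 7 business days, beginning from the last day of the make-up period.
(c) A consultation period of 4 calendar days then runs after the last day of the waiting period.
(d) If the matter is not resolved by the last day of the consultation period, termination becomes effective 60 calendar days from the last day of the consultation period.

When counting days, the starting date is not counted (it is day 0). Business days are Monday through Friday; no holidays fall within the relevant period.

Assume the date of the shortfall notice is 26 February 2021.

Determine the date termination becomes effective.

The last day of the make-up period: 86 calendar days after 26 February 2021 is 23 May 2021.
The last day of the waiting period: counting 7 business days from Sunday, 23 May 2021 (May 24, May 25, May 26, May 27, May 28, May 31, Jun 1, skipping weekends) reaches Tuesday, 1 June 2021.
The last day of the consultation period: 1 June 2021 + 4 days = 5 June 2021.
The date termination becomes effective: 5 June 2021 + 60 days = 4 August 2021.

4 August 2021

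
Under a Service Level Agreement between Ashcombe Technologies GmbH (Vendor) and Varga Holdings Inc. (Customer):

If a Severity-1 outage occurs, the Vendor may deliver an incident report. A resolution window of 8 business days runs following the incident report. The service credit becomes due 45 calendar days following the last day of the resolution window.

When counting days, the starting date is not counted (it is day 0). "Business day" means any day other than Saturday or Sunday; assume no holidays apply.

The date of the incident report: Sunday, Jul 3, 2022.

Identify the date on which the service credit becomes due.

Aug 27, 2022

The last day of the resolution window: counting 8 business days from Sunday, Jul 3, 2022 (Jul 4, Jul 5, Jul 6, Jul 7, Jul 8, Jul 11, Jul 12, Jul 13, skipping weekends) reaches Wednesday, Jul 13, 2022.
Adding 45 calendar days to Jul 13, 2022 gives Aug 27, 2022, which is the date on which the service credit becomes due.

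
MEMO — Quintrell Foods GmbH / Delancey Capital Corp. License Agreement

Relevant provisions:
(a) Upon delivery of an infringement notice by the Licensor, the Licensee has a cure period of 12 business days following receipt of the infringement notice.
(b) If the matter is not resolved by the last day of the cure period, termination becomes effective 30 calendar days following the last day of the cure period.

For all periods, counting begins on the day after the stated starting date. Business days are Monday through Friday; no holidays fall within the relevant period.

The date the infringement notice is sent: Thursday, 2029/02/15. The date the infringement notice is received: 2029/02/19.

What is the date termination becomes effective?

From Monday, 2029/02/19, 12 business days (Feb 20, Feb 21, Feb 22, Feb 23, …, Mar 5, Mar 6, Mar 7, skipping weekends) brings us to Wednesday, 2029/03/07, which is the last day of the cure period.
The date termination becomes effective: 30 calendar days after 2029/03/07 is 2029/04/06.

2029/04/06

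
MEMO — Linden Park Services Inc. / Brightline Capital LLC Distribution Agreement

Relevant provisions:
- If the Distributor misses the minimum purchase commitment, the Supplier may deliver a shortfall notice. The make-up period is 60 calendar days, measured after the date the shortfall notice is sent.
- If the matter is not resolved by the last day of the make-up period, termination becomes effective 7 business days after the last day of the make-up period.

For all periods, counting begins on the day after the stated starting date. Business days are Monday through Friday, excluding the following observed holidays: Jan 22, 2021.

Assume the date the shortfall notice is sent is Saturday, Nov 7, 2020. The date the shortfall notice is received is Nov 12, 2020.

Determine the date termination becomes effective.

The last day of the make-up period: 60 calendar days after Nov 7, 2020 is Jan 6, 2021.
The date termination becomes effective: 7 business days after Wednesday, Jan 6, 2021, skipping weekends — Jan 7, Jan 8, Jan 11, Jan 12, Jan 13, Jan 14, Jan 15 — lands on Friday, Jan 15, 2021.

Jan 15, 2021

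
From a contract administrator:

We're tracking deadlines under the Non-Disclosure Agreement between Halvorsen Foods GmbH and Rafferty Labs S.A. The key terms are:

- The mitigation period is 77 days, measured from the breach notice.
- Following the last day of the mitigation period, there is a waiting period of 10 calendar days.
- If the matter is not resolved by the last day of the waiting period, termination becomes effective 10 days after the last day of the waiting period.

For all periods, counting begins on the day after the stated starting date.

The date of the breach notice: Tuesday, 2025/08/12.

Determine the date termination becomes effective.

2025/11/17

Adding 77 calendar days to 2025/08/12 gives 2025/10/28, which is the last day of the mitigation period.
The last day of the waiting period: 10 calendar days after 2025/10/28 is 2025/11/07.
The date termination becomes effective: 10 calendar days after 2025/11/07 is 2025/11/17.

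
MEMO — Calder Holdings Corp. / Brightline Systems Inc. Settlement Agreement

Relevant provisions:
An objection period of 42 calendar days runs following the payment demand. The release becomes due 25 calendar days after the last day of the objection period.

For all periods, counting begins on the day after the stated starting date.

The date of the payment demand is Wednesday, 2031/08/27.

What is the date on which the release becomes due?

2031/11/02

Adding 42 calendar days to 2031/08/27 gives 2031/10/08, which is the last day of the objection period.
The date on which the release becomes due: 2031/10/08 + 25 days = 2031/11/02.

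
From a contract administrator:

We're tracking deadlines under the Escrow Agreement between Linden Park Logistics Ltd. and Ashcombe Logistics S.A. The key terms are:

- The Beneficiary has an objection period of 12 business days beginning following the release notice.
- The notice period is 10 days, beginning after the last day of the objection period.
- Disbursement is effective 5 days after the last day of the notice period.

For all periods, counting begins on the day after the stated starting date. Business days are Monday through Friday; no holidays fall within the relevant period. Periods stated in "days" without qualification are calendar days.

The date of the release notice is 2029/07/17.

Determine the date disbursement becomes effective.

From Tuesday, 2029/07/17, 12 business days (Jul 18, Jul 19, Jul 20, Jul 23, …, Jul 31, Aug 1, Aug 2, skipping weekends) brings us to Thursday, 2029/08/02, which is the last day of the objection period.
The last day of the notice period: 10 calendar days after 2029/08/02 is 2029/08/12.
The date disbursement becomes effective: 2029/08/12 + 5 days = 2029/08/17.

2029/08/17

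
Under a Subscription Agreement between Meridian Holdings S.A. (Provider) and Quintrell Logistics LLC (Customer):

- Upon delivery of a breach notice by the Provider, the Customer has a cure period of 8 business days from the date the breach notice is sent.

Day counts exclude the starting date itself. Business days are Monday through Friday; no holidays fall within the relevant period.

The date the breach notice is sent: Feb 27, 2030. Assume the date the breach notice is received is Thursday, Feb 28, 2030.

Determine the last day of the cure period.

The last day of the cure period: counting 8 business days from Wednesday, Feb 27, 2030 (Feb 28, Mar 1, Mar 4, Mar 5, Mar 6, Mar 7, Mar 8, Mar 11, skipping weekends) reaches Monday, Mar 11, 2030.

Mar 11, 2030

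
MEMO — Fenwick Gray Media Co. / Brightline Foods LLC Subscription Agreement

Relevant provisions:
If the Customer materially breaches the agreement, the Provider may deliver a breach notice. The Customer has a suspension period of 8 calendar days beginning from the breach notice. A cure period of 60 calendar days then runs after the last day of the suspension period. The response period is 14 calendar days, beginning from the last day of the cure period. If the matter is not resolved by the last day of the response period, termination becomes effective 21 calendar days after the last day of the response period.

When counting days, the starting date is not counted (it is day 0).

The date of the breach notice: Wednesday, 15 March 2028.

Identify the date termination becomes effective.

26 June 2028

Adding 8 calendar days to 15 March 2028 gives 23 March 2028, which is the last day of the suspension period.
Adding 60 calendar days to 23 March 2028 gives 22 May 2028, which is the last day of the cure period.
The last day of the response period: 22 May 2028 + 14 days = 5 June 2028.
The date termination becomes effective: 5 June 2028 + 21 days = 26 June 2028.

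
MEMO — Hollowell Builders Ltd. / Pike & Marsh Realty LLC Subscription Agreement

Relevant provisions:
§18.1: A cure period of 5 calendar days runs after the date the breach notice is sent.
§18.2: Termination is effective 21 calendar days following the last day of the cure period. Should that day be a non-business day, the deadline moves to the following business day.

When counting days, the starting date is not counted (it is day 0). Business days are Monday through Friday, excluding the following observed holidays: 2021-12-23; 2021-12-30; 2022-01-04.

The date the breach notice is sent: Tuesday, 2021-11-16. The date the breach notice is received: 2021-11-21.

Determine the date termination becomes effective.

The last day of the cure period: 2021-11-16 + 5 days = 2021-11-21.
Adding 21 calendar days to 2021-11-21 gives 2021-12-12, which is the date termination becomes effective. That falls on a Sunday, so it rolls to the next business day, Monday, 2021-12-13.

2021-12-13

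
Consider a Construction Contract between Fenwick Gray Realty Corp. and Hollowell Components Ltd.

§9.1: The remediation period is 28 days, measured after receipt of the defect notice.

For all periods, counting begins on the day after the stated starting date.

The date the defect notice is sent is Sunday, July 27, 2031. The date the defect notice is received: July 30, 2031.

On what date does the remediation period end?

Adding 28 calendar days to July 30, 2031 gives August 27, 2031, which is the last day of the remediation period.

August 27, 2031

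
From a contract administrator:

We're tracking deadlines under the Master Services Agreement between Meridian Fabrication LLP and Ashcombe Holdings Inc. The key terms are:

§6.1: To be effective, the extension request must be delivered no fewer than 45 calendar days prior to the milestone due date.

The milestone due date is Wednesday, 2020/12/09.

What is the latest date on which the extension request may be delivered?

2020/12/09 minus 45 days is 2020/10/25.

2020/10/25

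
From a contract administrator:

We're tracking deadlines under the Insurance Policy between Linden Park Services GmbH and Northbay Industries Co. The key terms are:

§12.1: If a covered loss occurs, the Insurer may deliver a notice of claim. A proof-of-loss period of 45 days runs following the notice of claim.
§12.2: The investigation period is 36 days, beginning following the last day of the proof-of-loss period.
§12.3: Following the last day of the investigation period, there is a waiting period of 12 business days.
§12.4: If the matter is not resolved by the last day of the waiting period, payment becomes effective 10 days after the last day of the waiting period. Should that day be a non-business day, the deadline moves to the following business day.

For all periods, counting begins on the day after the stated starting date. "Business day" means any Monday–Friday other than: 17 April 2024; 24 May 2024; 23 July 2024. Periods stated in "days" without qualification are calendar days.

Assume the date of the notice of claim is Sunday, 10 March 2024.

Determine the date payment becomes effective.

27 June 2024

Adding 45 calendar days to 10 March 2024 gives 24 April 2024, which is the last day of the proof-of-loss period.
The last day of the investigation period: 24 April 2024 + 36 days = 30 May 2024.
From Thursday, 30 May 2024, 12 business days (May 31, Jun 3, Jun 4, Jun 5, …, Jun 13, Jun 14, Jun 17, skipping weekends) brings us to Monday, 17 June 2024, which is the last day of the waiting period.
Adding 10 calendar days to 17 June 2024 gives 27 June 2024, which is the date payment becomes effective. 27 June 2024 is a Thursday and is not a listed holiday, so no roll-forward applies.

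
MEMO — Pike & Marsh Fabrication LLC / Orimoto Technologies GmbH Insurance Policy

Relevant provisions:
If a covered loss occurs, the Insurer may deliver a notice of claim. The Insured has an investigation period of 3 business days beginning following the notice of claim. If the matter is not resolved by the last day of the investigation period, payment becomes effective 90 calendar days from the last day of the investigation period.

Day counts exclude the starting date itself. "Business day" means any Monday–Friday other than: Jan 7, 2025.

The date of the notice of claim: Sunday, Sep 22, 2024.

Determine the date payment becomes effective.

The last day of the investigation period: counting 3 business days from Sunday, Sep 22, 2024 (Sep 23, Sep 24, Sep 25, skipping weekends) reaches Wednesday, Sep 25, 2024.
The date payment becomes effective: Sep 25, 2024 + 90 days = Dec 24, 2024.

Dec 24, 2024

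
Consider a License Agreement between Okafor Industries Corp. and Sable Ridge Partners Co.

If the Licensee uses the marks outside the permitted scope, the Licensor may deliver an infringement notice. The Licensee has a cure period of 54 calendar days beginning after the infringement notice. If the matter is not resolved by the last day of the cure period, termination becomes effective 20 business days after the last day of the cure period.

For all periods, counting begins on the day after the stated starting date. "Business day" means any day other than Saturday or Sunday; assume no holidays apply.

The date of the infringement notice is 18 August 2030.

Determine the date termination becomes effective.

8 November 2030

The last day of the cure period: 54 calendar days after 18 August 2030 is 11 October 2030.
The date termination becomes effective: 20 business days after Friday, 11 October 2030, skipping weekends — Oct 14, Oct 15, Oct 16, Oct 17, …, Nov 6, Nov 7, Nov 8 — lands on Friday, 8 November 2030.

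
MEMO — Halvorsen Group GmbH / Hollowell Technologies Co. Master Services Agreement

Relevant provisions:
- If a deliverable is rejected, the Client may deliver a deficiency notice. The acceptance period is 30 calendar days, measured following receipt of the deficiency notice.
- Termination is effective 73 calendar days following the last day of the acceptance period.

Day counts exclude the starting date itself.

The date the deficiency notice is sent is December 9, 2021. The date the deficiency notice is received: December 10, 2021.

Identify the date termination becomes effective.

Adding 30 calendar days to December 10, 2021 gives January 9, 2022, which is the last day of the acceptance period.
Adding 73 calendar days to January 9, 2022 gives March 23, 2022, which is the date termination becomes effective.

March 23, 2022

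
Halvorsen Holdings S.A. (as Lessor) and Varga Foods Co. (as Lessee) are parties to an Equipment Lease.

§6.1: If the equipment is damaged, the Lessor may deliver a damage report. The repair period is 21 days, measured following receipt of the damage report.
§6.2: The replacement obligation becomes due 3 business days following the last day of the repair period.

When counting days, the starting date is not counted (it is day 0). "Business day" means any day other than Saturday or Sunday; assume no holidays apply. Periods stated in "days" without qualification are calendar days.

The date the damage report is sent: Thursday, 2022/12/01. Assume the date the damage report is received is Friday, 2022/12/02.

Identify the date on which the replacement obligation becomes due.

2022/12/28

The last day of the repair period: 2022/12/02 + 21 days = 2022/12/23.
From Friday, 2022/12/23, 3 business days (Dec 26, Dec 27, Dec 28, skipping weekends) brings us to Wednesday, 2022/12/28, which is the date on which the replacement obligation becomes due.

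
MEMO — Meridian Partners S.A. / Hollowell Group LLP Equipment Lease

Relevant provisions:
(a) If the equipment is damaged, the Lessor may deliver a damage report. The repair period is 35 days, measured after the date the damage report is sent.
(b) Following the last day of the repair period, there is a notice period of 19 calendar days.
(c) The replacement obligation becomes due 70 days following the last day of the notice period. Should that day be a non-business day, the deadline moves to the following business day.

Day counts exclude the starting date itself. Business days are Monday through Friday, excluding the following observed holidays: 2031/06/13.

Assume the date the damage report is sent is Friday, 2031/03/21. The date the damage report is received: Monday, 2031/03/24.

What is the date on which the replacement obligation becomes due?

The last day of the repair period: 2031/03/21 + 35 days = 2031/04/25.
The last day of the notice period: 19 calendar days after 2031/04/25 is 2031/05/14.
The date on which the replacement obligation becomes due: 2031/05/14 + 70 days = 2031/07/23. 2031/07/23 is a Wednesday and is not a listed holiday, so no roll-forward applies.

2031/07/23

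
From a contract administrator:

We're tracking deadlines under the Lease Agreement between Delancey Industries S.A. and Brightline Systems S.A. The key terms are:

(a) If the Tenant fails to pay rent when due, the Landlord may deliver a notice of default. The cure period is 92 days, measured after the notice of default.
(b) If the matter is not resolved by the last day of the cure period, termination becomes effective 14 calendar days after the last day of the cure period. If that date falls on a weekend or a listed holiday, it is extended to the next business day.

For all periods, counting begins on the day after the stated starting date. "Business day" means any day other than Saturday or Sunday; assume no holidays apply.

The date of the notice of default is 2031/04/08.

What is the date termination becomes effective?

The last day of the cure period: 2031/04/08 + 92 days = 2031/07/09.
Adding 14 calendar days to 2031/07/09 gives 2031/07/23, which is the date termination becomes effective. 2031/07/23 is a Wednesday, so no roll-forward applies.

2031/07/23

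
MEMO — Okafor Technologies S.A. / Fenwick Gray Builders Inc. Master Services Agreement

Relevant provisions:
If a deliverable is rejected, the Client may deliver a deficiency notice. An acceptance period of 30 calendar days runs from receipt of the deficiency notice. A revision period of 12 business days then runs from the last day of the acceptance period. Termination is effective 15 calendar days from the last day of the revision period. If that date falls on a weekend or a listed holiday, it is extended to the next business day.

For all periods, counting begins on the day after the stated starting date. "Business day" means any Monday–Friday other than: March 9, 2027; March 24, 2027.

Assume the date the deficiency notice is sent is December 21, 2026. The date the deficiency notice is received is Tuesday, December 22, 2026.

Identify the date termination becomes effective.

February 23, 2027

The last day of the acceptance period: December 22, 2026 + 30 days = January 21, 2027.
From Thursday, January 21, 2027, 12 business days (Jan 22, Jan 25, Jan 26, Jan 27, …, Feb 4, Feb 5, Feb 8, skipping weekends) brings us to Monday, February 8, 2027, which is the last day of the revision period.
Adding 15 calendar days to February 8, 2027 gives February 23, 2027, which is the date termination becomes effective. February 23, 2027 is a Tuesday and is not a listed holiday, so no roll-forward applies.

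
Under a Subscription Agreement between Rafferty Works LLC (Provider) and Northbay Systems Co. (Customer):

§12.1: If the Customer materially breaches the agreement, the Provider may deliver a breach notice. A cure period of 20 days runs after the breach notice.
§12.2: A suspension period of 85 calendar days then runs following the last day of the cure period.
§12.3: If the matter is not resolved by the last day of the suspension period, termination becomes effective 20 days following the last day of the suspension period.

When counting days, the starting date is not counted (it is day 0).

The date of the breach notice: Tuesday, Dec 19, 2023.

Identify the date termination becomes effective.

Adding 20 calendar days to Dec 19, 2023 gives Jan 8, 2024, which is the last day of the cure period.
The last day of the suspension period: Jan 8, 2024 + 85 days = Apr 2, 2024.
Adding 20 calendar days to Apr 2, 2024 gives Apr 22, 2024, which is the date termination becomes effective.

Apr 22, 2024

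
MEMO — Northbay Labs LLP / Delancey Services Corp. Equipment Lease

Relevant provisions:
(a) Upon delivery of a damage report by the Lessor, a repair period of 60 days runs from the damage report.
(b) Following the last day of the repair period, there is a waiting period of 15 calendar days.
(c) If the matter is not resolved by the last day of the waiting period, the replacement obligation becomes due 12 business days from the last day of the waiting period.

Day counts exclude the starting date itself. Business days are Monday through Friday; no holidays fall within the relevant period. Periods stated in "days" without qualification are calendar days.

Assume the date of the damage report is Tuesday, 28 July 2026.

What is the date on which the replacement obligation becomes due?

Adding 60 calendar days to 28 July 2026 gives 26 September 2026, which is the last day of the repair period.
The last day of the waiting period: 26 September 2026 + 15 days = 11 October 2026.
The date on which the replacement obligation becomes due: 12 business days after Sunday, 11 October 2026, skipping weekends — Oct 12, Oct 13, Oct 14, Oct 15, …, Oct 23, Oct 26, Oct 27 — lands on Tuesday, 27 October 2026.

27 October 2026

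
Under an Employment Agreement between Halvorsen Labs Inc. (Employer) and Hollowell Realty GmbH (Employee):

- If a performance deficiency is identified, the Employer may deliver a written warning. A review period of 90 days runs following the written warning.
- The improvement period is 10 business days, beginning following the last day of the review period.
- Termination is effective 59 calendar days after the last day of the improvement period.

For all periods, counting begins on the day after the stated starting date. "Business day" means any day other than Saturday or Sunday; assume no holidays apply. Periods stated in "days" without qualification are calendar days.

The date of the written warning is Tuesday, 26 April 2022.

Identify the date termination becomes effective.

6 October 2022

The last day of the review period: 90 calendar days after 26 April 2022 is 25 July 2022.
The last day of the improvement period: counting 10 business days from Monday, 25 July 2022 (Jul 26, Jul 27, Jul 28, Jul 29, Aug 1, Aug 2, Aug 3, Aug 4, Aug 5, Aug 8, skipping weekends) reaches Monday, 8 August 2022.
Adding 59 calendar days to 8 August 2022 gives 6 October 2022, which is the date termination becomes effective.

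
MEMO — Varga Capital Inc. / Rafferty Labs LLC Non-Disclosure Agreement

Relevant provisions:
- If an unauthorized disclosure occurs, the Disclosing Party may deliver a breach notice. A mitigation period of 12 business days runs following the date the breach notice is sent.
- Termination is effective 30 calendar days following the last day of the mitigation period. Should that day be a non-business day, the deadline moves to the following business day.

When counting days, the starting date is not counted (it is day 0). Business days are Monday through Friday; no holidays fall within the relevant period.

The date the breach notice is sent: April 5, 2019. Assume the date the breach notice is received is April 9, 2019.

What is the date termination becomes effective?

May 23, 2019

The last day of the mitigation period: 12 business days after Friday, April 5, 2019, skipping weekends — Apr 8, Apr 9, Apr 10, Apr 11, …, Apr 19, Apr 22, Apr 23 — lands on Tuesday, April 23, 2019.
The date termination becomes effective: 30 calendar days after April 23, 2019 is May 23, 2019. May 23, 2019 is a Thursday, so no roll-forward applies.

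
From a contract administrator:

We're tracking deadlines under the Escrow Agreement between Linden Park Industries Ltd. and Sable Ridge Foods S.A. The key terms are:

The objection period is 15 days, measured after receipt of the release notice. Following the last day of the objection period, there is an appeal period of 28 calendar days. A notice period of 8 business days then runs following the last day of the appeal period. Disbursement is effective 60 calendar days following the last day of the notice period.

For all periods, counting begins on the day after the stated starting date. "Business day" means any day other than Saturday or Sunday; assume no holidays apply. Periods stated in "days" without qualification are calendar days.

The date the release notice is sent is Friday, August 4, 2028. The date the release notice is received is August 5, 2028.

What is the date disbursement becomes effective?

November 26, 2028

The last day of the objection period: 15 calendar days after August 5, 2028 is August 20, 2028.
The last day of the appeal period: 28 calendar days after August 20, 2028 is September 17, 2028.
From Sunday, September 17, 2028, 8 business days (Sep 18, Sep 19, Sep 20, Sep 21, Sep 22, Sep 25, Sep 26, Sep 27, skipping weekends) brings us to Wednesday, September 27, 2028, which is the last day of the notice period.
Adding 60 calendar days to September 27, 2028 gives November 26, 2028, which is the date disbursement becomes effective.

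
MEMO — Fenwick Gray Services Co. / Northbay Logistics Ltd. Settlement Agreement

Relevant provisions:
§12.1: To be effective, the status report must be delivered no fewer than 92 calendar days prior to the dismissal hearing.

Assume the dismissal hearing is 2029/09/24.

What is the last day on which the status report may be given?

2029/06/24

Counting back 92 calendar days from 2029/09/24 gives 2029/06/24.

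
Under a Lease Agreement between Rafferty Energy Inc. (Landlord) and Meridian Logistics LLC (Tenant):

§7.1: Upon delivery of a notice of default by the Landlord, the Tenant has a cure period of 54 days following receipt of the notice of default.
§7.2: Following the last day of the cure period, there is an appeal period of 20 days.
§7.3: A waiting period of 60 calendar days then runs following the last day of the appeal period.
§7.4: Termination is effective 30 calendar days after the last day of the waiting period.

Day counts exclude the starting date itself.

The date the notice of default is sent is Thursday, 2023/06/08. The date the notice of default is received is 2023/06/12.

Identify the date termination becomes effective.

2023/11/23

The last day of the cure period: 54 calendar days after 2023/06/12 is 2023/08/05.
The last day of the appeal period: 20 calendar days after 2023/08/05 is 2023/08/25.
The last day of the waiting period: 60 calendar days after 2023/08/25 is 2023/10/24.
Adding 30 calendar days to 2023/10/24 gives 2023/11/23, which is the date termination becomes effective.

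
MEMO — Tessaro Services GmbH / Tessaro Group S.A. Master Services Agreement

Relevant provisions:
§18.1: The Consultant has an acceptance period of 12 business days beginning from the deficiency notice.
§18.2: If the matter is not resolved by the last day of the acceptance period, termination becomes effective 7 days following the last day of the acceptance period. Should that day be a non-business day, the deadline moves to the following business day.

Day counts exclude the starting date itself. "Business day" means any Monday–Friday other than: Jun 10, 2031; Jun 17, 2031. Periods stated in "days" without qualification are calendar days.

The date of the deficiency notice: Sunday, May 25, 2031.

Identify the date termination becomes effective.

Jun 18, 2031

The last day of the acceptance period: counting 12 business days from Sunday, May 25, 2031 (May 26, May 27, May 28, May 29, …, Jun 6, Jun 9, Jun 11, skipping weekends and the listed holiday on Jun 10) reaches Wednesday, Jun 11, 2031.
Adding 7 calendar days to Jun 11, 2031 gives Jun 18, 2031, which is the date termination becomes effective. Jun 18, 2031 is a Wednesday and is not a listed holiday, so no roll-forward applies.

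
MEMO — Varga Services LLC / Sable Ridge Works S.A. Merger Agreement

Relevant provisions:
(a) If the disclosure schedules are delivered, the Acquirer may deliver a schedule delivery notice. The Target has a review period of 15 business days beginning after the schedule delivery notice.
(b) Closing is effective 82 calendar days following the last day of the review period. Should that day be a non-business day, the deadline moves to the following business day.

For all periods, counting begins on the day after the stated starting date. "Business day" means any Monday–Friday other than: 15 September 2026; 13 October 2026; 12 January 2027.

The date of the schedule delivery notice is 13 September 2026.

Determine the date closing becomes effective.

The last day of the review period: counting 15 business days from Sunday, 13 September 2026 (Sep 14, Sep 16, Sep 17, Sep 18, …, Oct 1, Oct 2, Oct 5, skipping weekends and the listed holiday on Sep 15) reaches Monday, 5 October 2026.
The date closing becomes effective: 5 October 2026 + 82 days = 26 December 2026. That falls on a Saturday, so it rolls to the next business day, Monday, 28 December 2026.

28 December 2026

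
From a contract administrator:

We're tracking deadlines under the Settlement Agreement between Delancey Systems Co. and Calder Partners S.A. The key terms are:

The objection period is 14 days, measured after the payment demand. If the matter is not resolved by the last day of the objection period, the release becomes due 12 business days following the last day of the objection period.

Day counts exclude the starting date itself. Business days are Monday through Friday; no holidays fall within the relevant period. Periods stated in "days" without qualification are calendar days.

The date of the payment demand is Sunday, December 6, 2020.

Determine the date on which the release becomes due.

January 5, 2021

The last day of the objection period: December 6, 2020 + 14 days = December 20, 2020.
The date on which the release becomes due: 12 business days after Sunday, December 20, 2020, skipping weekends — Dec 21, Dec 22, Dec 23, Dec 24, …, Jan 1, Jan 4, Jan 5 — lands on Tuesday, January 5, 2021.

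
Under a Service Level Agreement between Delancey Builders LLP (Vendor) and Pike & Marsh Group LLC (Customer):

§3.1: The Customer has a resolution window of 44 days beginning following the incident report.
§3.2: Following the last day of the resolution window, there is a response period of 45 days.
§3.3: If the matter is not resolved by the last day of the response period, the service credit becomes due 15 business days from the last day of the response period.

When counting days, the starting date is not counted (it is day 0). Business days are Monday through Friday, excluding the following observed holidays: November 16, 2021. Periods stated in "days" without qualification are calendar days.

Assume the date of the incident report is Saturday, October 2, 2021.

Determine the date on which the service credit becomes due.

Adding 44 calendar days to October 2, 2021 gives November 15, 2021, which is the last day of the resolution window.
The last day of the response period: 45 calendar days after November 15, 2021 is December 30, 2021.
From Thursday, December 30, 2021, 15 business days (Dec 31, Jan 3, Jan 4, Jan 5, …, Jan 18, Jan 19, Jan 20, skipping weekends) brings us to Thursday, January 20, 2022, which is the date on which the service credit becomes due.

January 20, 2022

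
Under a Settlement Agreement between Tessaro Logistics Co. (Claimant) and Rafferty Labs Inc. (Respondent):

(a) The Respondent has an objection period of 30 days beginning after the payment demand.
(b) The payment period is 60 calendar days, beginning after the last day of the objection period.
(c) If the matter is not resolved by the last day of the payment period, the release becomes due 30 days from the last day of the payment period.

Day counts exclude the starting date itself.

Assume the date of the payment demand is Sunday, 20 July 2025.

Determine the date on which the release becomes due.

Adding 30 calendar days to 20 July 2025 gives 19 August 2025, which is the last day of the objection period.
Adding 60 calendar days to 19 August 2025 gives 18 October 2025, which is the last day of the payment period.
The date on which the release becomes due: 18 October 2025 + 30 days = 17 November 2025.

17 November 2025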